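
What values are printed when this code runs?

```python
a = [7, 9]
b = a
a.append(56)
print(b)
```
[7, 9, 56]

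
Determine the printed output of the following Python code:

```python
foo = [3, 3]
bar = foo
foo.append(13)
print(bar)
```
[3, 3, 13]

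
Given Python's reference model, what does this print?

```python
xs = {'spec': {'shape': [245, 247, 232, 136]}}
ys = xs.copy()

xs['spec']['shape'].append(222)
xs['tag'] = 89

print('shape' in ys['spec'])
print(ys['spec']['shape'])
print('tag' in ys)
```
True
[245, 247, 232, 136, 222]
False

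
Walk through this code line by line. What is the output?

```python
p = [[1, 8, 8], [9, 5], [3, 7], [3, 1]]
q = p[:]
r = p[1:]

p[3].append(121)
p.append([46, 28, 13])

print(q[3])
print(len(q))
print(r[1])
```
[3, 1, 121]
4
[3, 7]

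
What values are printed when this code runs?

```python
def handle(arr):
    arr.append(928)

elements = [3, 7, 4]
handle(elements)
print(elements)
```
[3, 7, 4, 928]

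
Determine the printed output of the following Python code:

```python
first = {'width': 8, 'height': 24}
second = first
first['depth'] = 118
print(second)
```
{'width': 8, 'height': 24, 'depth': 118}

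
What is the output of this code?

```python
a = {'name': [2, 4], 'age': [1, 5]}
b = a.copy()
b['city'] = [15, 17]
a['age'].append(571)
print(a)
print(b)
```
{'name': [2, 4], 'age': [1, 5, 571]}
{'name': [2, 4], 'age': [1, 5, 571], 'city': [15, 17]}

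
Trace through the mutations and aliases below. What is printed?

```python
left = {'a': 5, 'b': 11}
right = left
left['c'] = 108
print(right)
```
{'a': 5, 'b': 11, 'c': 108}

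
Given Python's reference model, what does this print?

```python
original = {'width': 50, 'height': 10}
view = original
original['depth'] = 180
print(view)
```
{'width': 50, 'height': 10, 'depth': 180}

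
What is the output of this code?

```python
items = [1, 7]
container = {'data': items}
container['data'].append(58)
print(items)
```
[1, 7, 58]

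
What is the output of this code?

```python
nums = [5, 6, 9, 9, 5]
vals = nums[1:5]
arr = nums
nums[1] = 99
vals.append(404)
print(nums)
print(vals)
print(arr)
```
[5, 99, 9, 9, 5]
[6, 9, 9, 5, 404]
[5, 99, 9, 9, 5]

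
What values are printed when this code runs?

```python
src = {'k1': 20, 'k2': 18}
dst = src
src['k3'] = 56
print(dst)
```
{'k1': 20, 'k2': 18, 'k3': 56}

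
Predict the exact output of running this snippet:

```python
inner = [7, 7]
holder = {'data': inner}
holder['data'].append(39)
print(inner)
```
[7, 7, 39]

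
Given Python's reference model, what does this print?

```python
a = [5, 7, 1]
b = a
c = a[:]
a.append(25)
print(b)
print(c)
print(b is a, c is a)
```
[5, 7, 1, 25]
[5, 7, 1]
True False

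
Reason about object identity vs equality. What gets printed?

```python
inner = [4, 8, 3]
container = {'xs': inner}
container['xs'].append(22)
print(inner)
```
[4, 8, 3, 22]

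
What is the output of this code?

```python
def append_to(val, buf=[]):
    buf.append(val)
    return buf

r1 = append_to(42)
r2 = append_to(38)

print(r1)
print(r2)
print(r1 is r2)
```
[42, 38]
[42, 38]
True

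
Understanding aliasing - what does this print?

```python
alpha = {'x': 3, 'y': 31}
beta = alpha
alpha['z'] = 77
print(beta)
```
{'x': 3, 'y': 31, 'z': 77}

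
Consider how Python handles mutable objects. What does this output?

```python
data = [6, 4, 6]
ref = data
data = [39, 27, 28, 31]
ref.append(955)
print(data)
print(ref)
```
[39, 27, 28, 31]
[6, 4, 6, 955]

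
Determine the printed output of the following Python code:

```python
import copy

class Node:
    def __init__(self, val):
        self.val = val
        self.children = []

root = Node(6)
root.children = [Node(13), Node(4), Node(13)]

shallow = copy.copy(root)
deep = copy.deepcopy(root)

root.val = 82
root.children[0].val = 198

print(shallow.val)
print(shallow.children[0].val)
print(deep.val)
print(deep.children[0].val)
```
6
198
6
13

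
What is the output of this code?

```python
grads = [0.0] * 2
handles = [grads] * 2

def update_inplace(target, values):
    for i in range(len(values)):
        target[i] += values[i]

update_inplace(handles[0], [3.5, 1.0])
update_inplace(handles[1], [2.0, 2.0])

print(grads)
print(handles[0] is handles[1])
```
[5.5, 3.0]
True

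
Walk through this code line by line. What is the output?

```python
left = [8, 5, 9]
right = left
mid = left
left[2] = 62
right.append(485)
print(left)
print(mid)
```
[8, 5, 62, 485]
[8, 5, 62, 485]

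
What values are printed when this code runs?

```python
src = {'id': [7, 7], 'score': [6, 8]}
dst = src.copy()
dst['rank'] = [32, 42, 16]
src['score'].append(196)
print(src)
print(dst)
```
{'id': [7, 7], 'score': [6, 8, 196]}
{'id': [7, 7], 'score': [6, 8, 196], 'rank': [32, 42, 16]}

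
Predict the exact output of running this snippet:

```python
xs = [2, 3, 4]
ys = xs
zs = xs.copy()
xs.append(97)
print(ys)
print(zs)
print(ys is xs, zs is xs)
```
[2, 3, 4, 97]
[2, 3, 4]
True False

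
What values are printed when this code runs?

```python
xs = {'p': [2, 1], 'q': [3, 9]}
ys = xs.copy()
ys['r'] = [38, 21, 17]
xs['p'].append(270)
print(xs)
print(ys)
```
{'p': [2, 1, 270], 'q': [3, 9]}
{'p': [2, 1, 270], 'q': [3, 9], 'r': [38, 21, 17]}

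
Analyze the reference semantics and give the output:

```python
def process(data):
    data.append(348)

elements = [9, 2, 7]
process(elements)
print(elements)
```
[9, 2, 7, 348]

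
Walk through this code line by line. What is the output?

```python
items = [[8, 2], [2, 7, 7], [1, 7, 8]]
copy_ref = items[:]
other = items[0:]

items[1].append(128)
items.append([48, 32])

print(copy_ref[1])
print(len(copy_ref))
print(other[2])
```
[2, 7, 7, 128]
3
[1, 7, 8]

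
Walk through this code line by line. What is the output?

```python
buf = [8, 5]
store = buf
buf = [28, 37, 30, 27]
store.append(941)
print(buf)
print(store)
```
[28, 37, 30, 27]
[8, 5, 941]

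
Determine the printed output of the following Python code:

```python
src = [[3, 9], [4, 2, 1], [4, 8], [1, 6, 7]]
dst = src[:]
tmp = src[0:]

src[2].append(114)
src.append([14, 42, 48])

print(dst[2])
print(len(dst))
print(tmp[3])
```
[4, 8, 114]
4
[1, 6, 7]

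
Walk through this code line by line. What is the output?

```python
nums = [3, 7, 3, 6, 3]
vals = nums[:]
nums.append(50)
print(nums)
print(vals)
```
[3, 7, 3, 6, 3, 50]
[3, 7, 3, 6, 3]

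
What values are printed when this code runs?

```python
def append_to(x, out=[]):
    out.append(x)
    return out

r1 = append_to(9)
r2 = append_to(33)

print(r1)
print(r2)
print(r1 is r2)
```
[9, 33]
[9, 33]
True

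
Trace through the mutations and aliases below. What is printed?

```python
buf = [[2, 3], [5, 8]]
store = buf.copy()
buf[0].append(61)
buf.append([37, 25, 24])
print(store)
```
[[2, 3, 61], [5, 8]]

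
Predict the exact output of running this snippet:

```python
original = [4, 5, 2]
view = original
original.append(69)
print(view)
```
[4, 5, 2, 69]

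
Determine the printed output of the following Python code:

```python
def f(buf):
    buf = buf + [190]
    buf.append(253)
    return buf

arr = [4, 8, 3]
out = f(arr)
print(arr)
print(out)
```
[4, 8, 3]
[4, 8, 3, 190, 253]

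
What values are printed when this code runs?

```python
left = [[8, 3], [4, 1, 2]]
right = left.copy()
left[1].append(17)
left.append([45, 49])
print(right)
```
[[8, 3], [4, 1, 2, 17]]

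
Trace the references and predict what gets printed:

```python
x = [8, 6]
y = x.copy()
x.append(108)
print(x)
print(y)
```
[8, 6, 108]
[8, 6]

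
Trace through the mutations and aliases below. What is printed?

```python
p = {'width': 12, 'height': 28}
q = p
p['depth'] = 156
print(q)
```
{'width': 12, 'height': 28, 'depth': 156}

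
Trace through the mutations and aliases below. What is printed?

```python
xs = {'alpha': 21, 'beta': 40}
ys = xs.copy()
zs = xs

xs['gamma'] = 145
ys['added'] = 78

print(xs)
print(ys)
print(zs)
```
{'alpha': 21, 'beta': 40, 'gamma': 145}
{'alpha': 21, 'beta': 40, 'added': 78}
{'alpha': 21, 'beta': 40, 'gamma': 145}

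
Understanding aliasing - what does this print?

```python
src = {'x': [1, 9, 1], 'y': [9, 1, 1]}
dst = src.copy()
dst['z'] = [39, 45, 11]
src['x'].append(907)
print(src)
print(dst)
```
{'x': [1, 9, 1, 907], 'y': [9, 1, 1]}
{'x': [1, 9, 1, 907], 'y': [9, 1, 1], 'z': [39, 45, 11]}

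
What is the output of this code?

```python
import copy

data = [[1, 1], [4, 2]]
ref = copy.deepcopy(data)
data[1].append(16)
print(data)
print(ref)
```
[[1, 1], [4, 2, 16]]
[[1, 1], [4, 2]]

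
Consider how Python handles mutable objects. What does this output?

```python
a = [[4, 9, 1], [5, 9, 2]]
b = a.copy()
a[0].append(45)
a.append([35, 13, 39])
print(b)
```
[[4, 9, 1, 45], [5, 9, 2]]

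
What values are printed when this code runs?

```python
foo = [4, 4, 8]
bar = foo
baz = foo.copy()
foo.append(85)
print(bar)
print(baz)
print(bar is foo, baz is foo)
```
[4, 4, 8, 85]
[4, 4, 8]
True False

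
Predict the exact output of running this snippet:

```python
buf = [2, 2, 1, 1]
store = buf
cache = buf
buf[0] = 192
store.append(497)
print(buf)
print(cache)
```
[192, 2, 1, 1, 497]
[192, 2, 1, 1, 497]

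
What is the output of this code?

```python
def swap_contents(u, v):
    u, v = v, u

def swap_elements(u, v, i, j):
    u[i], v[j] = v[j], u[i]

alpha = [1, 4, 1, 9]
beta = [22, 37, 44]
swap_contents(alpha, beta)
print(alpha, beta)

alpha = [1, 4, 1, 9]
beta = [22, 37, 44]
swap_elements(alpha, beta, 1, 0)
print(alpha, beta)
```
[1, 4, 1, 9] [22, 37, 44]
[1, 22, 1, 9] [4, 37, 44]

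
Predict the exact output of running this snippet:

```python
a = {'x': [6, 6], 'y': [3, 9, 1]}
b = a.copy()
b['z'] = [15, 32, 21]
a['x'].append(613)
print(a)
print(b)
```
{'x': [6, 6, 613], 'y': [3, 9, 1]}
{'x': [6, 6, 613], 'y': [3, 9, 1], 'z': [15, 32, 21]}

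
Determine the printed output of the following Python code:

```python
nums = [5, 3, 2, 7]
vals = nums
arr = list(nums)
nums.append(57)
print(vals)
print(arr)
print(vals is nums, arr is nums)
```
[5, 3, 2, 7, 57]
[5, 3, 2, 7]
True False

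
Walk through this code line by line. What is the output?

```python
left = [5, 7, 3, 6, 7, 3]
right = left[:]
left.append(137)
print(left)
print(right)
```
[5, 7, 3, 6, 7, 3, 137]
[5, 7, 3, 6, 7, 3]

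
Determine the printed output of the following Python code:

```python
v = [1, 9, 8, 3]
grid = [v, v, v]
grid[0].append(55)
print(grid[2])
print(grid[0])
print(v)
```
[1, 9, 8, 3, 55]
[1, 9, 8, 3, 55]
[1, 9, 8, 3, 55]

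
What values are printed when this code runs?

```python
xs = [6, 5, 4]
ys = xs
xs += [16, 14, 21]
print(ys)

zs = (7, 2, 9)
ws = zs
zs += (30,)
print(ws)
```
[6, 5, 4, 16, 14, 21]
(7, 2, 9)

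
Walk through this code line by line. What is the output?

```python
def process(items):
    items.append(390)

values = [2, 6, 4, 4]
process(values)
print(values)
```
[2, 6, 4, 4, 390]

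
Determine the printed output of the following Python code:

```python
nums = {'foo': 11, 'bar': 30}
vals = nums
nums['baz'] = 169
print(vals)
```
{'foo': 11, 'bar': 30, 'baz': 169}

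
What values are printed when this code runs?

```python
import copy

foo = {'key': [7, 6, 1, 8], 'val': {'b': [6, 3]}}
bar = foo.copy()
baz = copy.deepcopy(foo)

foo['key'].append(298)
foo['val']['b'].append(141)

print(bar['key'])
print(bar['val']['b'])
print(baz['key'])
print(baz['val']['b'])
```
[7, 6, 1, 8, 298]
[6, 3, 141]
[7, 6, 1, 8]
[6, 3]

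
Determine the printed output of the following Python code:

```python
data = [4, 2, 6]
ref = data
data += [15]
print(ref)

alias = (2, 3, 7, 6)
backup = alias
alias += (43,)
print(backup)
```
[4, 2, 6, 15]
(2, 3, 7, 6)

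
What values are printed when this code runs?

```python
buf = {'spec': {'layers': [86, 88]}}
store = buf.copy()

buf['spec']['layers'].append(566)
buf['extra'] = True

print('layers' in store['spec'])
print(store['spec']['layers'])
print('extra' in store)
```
True
[86, 88, 566]
False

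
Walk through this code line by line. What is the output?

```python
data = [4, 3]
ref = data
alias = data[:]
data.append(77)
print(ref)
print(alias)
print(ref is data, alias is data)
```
[4, 3, 77]
[4, 3]
True False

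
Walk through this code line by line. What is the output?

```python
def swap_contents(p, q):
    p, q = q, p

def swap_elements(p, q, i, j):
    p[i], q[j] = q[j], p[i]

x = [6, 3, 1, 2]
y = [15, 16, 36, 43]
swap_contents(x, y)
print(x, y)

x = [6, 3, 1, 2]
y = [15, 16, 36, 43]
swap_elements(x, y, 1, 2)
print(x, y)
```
[6, 3, 1, 2] [15, 16, 36, 43]
[6, 36, 1, 2] [15, 16, 3, 43]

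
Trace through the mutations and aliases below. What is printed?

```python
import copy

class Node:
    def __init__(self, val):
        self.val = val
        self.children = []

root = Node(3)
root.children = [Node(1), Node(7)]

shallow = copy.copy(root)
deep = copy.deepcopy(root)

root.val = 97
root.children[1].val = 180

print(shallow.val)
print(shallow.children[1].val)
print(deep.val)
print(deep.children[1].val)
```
3
180
3
7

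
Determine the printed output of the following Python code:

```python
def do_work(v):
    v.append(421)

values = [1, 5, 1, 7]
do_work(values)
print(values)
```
[1, 5, 1, 7, 421]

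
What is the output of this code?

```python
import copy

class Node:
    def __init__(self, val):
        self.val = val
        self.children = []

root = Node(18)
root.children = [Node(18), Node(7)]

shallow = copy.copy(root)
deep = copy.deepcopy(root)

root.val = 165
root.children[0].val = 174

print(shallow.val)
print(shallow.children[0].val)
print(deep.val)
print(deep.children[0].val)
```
18
174
18
18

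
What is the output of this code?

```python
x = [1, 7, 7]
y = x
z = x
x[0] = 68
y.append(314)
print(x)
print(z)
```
[68, 7, 7, 314]
[68, 7, 7, 314]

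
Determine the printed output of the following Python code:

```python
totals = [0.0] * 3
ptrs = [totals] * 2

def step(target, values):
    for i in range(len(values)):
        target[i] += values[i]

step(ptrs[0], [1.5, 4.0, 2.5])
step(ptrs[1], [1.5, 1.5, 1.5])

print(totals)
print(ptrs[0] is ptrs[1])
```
[3.0, 5.5, 4.0]
True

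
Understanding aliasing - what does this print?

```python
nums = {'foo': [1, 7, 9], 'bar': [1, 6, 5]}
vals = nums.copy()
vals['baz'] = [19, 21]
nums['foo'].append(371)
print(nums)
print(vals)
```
{'foo': [1, 7, 9, 371], 'bar': [1, 6, 5]}
{'foo': [1, 7, 9, 371], 'bar': [1, 6, 5], 'baz': [19, 21]}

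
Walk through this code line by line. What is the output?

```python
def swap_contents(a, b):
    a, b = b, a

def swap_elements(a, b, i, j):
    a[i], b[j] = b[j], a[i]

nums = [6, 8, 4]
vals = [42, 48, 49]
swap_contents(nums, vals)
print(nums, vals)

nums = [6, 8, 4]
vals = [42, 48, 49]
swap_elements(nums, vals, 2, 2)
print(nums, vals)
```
[6, 8, 4] [42, 48, 49]
[6, 8, 49] [42, 48, 4]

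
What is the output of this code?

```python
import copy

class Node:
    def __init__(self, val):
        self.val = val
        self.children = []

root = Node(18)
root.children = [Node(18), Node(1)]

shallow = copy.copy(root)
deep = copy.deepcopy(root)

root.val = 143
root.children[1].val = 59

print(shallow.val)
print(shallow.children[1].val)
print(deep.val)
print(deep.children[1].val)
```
18
59
18
1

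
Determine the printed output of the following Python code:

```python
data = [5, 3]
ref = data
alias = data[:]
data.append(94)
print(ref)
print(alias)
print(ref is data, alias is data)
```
[5, 3, 94]
[5, 3]
True False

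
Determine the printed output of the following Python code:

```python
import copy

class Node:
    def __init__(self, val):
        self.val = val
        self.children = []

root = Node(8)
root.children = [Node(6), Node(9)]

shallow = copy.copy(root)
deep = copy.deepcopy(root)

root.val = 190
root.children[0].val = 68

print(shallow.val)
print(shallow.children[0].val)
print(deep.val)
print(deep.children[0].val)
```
8
68
8
6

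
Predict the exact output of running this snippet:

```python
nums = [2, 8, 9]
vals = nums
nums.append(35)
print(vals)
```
[2, 8, 9, 35]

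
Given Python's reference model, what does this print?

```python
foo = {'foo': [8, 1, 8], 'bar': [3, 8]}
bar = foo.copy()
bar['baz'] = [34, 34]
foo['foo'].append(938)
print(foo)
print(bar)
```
{'foo': [8, 1, 8, 938], 'bar': [3, 8]}
{'foo': [8, 1, 8, 938], 'bar': [3, 8], 'baz': [34, 34]}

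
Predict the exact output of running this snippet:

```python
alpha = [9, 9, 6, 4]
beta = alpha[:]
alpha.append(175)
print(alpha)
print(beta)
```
[9, 9, 6, 4, 175]
[9, 9, 6, 4]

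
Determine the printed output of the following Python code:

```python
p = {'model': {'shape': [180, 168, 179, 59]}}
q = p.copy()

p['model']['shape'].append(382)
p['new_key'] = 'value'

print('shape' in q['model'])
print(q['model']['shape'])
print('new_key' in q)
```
True
[180, 168, 179, 59, 382]
False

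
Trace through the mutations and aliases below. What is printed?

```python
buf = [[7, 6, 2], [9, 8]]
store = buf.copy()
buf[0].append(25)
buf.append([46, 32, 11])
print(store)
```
[[7, 6, 2, 25], [9, 8]]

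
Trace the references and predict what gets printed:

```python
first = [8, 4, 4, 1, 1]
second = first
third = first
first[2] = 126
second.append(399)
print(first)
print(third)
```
[8, 4, 126, 1, 1, 399]
[8, 4, 126, 1, 1, 399]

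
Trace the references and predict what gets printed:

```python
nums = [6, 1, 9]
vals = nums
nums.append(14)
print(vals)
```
[6, 1, 9, 14]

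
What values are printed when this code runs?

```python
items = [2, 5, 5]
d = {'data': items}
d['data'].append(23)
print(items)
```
[2, 5, 5, 23]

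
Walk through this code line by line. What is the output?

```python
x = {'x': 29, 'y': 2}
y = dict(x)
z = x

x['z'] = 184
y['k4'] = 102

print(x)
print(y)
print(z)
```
{'x': 29, 'y': 2, 'z': 184}
{'x': 29, 'y': 2, 'k4': 102}
{'x': 29, 'y': 2, 'z': 184}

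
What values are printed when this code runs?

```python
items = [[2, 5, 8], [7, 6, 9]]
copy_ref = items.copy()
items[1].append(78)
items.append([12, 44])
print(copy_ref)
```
[[2, 5, 8], [7, 6, 9, 78]]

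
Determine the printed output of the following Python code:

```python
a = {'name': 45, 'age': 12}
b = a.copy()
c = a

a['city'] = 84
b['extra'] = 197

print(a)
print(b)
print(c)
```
{'name': 45, 'age': 12, 'city': 84}
{'name': 45, 'age': 12, 'extra': 197}
{'name': 45, 'age': 12, 'city': 84}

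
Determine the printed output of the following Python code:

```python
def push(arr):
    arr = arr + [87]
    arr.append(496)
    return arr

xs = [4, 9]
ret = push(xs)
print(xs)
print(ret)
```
[4, 9]
[4, 9, 87, 496]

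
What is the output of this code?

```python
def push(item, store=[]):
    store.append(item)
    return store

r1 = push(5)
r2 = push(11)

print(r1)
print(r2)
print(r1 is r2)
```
[5, 11]
[5, 11]
True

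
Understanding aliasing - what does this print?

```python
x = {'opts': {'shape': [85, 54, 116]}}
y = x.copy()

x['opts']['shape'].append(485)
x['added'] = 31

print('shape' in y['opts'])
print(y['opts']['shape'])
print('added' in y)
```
True
[85, 54, 116, 485]
False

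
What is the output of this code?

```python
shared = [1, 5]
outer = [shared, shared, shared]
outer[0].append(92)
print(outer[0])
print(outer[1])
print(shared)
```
[1, 5, 92]
[1, 5, 92]
[1, 5, 92]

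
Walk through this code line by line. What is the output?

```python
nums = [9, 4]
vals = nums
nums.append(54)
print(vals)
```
[9, 4, 54]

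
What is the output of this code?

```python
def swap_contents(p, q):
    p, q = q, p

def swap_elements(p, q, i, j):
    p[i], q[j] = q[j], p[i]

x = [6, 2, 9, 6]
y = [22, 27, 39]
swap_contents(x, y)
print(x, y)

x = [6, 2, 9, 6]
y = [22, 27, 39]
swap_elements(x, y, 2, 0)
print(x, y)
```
[6, 2, 9, 6] [22, 27, 39]
[6, 2, 22, 6] [9, 27, 39]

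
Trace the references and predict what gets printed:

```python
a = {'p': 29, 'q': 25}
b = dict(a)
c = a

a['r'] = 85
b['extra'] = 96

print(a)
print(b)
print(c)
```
{'p': 29, 'q': 25, 'r': 85}
{'p': 29, 'q': 25, 'extra': 96}
{'p': 29, 'q': 25, 'r': 85}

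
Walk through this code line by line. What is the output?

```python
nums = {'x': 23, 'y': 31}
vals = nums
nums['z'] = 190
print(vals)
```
{'x': 23, 'y': 31, 'z': 190}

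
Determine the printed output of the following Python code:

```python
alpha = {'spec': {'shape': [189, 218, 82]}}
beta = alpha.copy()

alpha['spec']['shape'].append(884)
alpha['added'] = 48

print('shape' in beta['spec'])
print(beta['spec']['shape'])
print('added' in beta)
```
True
[189, 218, 82, 884]
False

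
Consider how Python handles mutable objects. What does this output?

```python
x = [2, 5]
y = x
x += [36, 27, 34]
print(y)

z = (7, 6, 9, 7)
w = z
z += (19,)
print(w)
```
[2, 5, 36, 27, 34]
(7, 6, 9, 7)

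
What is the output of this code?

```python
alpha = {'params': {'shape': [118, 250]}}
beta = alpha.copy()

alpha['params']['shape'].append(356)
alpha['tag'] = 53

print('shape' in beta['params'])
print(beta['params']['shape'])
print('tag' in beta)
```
True
[118, 250, 356]
False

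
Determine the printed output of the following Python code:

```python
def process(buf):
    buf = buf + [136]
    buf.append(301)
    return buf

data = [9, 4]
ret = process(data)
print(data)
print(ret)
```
[9, 4]
[9, 4, 136, 301]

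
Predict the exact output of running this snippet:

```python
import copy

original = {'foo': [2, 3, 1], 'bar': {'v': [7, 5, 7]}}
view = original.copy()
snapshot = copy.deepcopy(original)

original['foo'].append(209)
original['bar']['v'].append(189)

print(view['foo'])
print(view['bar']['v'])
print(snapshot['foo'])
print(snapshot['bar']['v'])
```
[2, 3, 1, 209]
[7, 5, 7, 189]
[2, 3, 1]
[7, 5, 7]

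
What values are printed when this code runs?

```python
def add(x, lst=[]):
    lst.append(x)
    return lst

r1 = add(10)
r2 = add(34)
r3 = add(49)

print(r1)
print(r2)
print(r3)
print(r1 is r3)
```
[10, 34, 49]
[10, 34, 49]
[10, 34, 49]
True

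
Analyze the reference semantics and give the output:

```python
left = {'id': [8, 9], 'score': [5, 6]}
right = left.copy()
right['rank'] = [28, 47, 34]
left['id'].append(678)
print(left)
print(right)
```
{'id': [8, 9, 678], 'score': [5, 6]}
{'id': [8, 9, 678], 'score': [5, 6], 'rank': [28, 47, 34]}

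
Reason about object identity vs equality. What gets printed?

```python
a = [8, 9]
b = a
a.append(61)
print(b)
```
[8, 9, 61]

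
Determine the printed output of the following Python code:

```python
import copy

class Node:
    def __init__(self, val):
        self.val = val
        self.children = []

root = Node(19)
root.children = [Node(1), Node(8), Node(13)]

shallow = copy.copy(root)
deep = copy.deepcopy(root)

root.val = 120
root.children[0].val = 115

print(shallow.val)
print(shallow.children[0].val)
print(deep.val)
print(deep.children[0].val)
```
19
115
19
1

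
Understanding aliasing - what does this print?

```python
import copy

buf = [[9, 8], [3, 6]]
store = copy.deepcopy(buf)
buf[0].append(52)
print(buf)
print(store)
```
[[9, 8, 52], [3, 6]]
[[9, 8], [3, 6]]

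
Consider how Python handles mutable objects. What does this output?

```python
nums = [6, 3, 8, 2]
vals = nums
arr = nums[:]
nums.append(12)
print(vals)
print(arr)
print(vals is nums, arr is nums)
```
[6, 3, 8, 2, 12]
[6, 3, 8, 2]
True False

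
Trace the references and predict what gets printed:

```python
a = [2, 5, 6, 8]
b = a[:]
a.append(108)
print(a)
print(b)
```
[2, 5, 6, 8, 108]
[2, 5, 6, 8]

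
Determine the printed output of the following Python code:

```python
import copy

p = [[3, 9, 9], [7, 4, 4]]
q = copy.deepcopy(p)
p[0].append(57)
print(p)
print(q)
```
[[3, 9, 9, 57], [7, 4, 4]]
[[3, 9, 9], [7, 4, 4]]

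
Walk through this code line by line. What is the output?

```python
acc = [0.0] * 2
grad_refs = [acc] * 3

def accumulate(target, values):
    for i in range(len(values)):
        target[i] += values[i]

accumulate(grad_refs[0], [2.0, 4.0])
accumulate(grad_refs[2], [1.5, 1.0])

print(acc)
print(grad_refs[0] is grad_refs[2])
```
[3.5, 5.0]
True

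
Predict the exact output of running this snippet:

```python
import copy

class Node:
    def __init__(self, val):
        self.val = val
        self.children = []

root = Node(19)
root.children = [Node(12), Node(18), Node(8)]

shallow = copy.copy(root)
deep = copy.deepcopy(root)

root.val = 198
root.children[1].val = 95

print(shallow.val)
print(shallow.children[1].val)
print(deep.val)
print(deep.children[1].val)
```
19
95
19
18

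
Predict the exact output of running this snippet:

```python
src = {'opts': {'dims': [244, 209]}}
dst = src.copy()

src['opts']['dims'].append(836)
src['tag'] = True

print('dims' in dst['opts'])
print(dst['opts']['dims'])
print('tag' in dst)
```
True
[244, 209, 836]
False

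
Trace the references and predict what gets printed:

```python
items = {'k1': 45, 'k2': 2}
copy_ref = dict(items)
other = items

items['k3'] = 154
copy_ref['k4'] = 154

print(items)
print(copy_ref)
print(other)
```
{'k1': 45, 'k2': 2, 'k3': 154}
{'k1': 45, 'k2': 2, 'k4': 154}
{'k1': 45, 'k2': 2, 'k3': 154}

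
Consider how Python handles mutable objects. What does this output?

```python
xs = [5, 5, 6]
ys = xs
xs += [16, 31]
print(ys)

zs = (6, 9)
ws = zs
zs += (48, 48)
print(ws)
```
[5, 5, 6, 16, 31]
(6, 9)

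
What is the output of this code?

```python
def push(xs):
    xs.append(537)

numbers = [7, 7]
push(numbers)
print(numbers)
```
[7, 7, 537]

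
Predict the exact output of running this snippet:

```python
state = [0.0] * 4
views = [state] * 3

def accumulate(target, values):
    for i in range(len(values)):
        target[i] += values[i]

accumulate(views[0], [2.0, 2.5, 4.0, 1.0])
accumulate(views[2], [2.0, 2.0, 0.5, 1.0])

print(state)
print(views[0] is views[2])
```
[4.0, 4.5, 4.5, 2.0]
True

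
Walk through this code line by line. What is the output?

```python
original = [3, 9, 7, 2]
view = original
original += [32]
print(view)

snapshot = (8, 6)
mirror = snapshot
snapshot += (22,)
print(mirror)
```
[3, 9, 7, 2, 32]
(8, 6)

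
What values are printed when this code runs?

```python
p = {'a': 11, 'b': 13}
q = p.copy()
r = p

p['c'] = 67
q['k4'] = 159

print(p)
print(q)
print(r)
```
{'a': 11, 'b': 13, 'c': 67}
{'a': 11, 'b': 13, 'k4': 159}
{'a': 11, 'b': 13, 'c': 67}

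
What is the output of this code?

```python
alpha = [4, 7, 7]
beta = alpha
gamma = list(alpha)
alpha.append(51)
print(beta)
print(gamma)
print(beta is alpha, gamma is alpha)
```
[4, 7, 7, 51]
[4, 7, 7]
True False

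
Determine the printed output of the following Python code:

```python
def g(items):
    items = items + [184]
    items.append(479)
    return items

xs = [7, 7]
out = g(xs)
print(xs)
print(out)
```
[7, 7]
[7, 7, 184, 479]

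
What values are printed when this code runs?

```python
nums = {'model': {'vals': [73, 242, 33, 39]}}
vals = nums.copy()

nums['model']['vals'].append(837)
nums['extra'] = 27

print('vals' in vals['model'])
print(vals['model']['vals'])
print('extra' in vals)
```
True
[73, 242, 33, 39, 837]
False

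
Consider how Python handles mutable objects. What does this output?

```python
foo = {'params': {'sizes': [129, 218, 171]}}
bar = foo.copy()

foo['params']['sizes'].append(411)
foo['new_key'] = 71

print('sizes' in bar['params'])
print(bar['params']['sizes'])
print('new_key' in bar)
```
True
[129, 218, 171, 411]
False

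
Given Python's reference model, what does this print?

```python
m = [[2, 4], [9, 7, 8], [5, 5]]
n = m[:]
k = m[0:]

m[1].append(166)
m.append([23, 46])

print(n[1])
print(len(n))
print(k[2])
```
[9, 7, 8, 166]
3
[5, 5]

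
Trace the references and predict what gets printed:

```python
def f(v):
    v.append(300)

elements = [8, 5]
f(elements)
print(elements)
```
[8, 5, 300]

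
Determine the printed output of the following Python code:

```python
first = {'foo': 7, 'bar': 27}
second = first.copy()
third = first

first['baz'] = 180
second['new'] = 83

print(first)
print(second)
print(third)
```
{'foo': 7, 'bar': 27, 'baz': 180}
{'foo': 7, 'bar': 27, 'new': 83}
{'foo': 7, 'bar': 27, 'baz': 180}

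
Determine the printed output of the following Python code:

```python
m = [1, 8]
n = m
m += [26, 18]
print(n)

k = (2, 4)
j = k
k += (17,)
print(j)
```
[1, 8, 26, 18]
(2, 4)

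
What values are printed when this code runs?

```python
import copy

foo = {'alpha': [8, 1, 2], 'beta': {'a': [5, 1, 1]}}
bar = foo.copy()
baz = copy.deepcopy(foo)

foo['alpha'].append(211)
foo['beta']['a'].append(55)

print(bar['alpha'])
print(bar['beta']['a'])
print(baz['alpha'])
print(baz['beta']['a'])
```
[8, 1, 2, 211]
[5, 1, 1, 55]
[8, 1, 2]
[5, 1, 1]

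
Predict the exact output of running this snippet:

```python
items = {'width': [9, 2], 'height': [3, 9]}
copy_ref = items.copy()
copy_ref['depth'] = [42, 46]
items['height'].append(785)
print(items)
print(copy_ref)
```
{'width': [9, 2], 'height': [3, 9, 785]}
{'width': [9, 2], 'height': [3, 9, 785], 'depth': [42, 46]}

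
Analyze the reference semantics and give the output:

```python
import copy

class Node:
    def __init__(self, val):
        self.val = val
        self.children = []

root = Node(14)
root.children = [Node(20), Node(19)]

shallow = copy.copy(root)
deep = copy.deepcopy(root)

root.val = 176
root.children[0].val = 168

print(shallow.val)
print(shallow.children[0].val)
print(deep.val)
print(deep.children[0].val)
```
14
168
14
20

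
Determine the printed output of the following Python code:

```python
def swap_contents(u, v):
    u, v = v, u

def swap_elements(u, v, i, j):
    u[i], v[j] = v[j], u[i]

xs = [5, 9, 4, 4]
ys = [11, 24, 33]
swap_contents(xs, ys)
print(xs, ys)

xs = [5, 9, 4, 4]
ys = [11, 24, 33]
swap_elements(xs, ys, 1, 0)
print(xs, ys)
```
[5, 9, 4, 4] [11, 24, 33]
[5, 11, 4, 4] [9, 24, 33]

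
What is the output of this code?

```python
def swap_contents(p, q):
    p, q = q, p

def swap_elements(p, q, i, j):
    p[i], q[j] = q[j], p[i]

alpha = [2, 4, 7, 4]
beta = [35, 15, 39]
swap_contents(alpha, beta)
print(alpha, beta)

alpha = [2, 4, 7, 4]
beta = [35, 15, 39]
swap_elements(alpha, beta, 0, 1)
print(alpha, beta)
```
[2, 4, 7, 4] [35, 15, 39]
[15, 4, 7, 4] [35, 2, 39]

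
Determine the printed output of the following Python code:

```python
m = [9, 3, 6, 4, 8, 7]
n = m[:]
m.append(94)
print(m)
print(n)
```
[9, 3, 6, 4, 8, 7, 94]
[9, 3, 6, 4, 8, 7]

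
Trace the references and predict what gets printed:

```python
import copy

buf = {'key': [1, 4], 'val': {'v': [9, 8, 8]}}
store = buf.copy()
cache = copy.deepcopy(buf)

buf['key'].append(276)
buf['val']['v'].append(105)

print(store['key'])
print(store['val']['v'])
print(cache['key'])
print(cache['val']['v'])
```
[1, 4, 276]
[9, 8, 8, 105]
[1, 4]
[9, 8, 8]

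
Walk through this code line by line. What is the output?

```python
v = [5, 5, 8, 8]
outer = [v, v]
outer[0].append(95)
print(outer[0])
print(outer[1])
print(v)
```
[5, 5, 8, 8, 95]
[5, 5, 8, 8, 95]
[5, 5, 8, 8, 95]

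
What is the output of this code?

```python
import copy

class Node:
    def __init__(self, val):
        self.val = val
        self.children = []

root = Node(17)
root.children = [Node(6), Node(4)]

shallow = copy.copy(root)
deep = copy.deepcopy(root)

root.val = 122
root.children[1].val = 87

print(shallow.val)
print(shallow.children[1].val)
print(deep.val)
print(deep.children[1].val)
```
17
87
17
4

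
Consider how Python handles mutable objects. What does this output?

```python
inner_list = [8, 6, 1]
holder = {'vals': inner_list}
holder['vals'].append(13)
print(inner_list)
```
[8, 6, 1, 13]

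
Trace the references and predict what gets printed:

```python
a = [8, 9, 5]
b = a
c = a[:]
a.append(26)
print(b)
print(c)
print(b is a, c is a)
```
[8, 9, 5, 26]
[8, 9, 5]
True False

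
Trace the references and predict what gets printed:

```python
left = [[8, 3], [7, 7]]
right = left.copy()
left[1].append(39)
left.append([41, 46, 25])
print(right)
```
[[8, 3], [7, 7, 39]]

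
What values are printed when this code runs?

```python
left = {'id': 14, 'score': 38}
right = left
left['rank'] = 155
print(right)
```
{'id': 14, 'score': 38, 'rank': 155}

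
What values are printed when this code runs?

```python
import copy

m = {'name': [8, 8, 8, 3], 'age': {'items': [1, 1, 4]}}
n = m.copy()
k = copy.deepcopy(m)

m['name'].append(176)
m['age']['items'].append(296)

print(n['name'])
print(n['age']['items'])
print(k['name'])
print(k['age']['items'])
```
[8, 8, 8, 3, 176]
[1, 1, 4, 296]
[8, 8, 8, 3]
[1, 1, 4]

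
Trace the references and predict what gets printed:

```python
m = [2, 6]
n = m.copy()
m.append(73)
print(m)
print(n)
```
[2, 6, 73]
[2, 6]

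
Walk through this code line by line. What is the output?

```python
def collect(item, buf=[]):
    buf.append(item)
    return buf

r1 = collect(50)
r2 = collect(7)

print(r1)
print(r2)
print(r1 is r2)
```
[50, 7]
[50, 7]
True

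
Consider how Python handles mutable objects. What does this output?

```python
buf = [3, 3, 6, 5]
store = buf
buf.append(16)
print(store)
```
[3, 3, 6, 5, 16]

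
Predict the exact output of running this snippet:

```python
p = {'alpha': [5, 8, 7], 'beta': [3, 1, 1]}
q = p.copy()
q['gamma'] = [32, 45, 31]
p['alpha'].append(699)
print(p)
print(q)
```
{'alpha': [5, 8, 7, 699], 'beta': [3, 1, 1]}
{'alpha': [5, 8, 7, 699], 'beta': [3, 1, 1], 'gamma': [32, 45, 31]}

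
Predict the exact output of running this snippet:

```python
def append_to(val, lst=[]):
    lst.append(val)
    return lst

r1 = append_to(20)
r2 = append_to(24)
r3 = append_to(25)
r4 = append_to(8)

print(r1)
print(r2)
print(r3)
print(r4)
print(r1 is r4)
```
[20, 24, 25, 8]
[20, 24, 25, 8]
[20, 24, 25, 8]
[20, 24, 25, 8]
True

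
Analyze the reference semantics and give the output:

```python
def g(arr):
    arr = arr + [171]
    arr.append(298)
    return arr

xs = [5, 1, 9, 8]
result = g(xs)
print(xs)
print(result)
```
[5, 1, 9, 8]
[5, 1, 9, 8, 171, 298]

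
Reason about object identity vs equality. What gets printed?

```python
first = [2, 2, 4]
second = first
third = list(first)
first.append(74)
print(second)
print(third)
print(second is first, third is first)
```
[2, 2, 4, 74]
[2, 2, 4]
True False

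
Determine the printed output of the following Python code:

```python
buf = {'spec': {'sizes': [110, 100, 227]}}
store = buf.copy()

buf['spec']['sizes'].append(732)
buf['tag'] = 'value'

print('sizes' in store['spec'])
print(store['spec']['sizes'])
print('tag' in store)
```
True
[110, 100, 227, 732]
False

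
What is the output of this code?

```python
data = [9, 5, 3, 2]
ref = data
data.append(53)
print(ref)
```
[9, 5, 3, 2, 53]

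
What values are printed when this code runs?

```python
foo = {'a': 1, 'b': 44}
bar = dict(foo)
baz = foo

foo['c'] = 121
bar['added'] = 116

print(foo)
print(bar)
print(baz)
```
{'a': 1, 'b': 44, 'c': 121}
{'a': 1, 'b': 44, 'added': 116}
{'a': 1, 'b': 44, 'c': 121}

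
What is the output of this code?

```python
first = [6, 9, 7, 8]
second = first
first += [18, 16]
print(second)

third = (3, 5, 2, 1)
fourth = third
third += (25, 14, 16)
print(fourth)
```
[6, 9, 7, 8, 18, 16]
(3, 5, 2, 1)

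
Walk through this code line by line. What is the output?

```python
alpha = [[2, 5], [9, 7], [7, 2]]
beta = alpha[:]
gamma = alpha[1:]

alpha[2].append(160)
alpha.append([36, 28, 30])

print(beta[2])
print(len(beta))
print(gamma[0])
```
[7, 2, 160]
3
[9, 7]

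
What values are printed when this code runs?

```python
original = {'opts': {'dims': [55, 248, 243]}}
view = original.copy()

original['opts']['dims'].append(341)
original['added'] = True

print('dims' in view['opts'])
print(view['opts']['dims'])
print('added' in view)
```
True
[55, 248, 243, 341]
False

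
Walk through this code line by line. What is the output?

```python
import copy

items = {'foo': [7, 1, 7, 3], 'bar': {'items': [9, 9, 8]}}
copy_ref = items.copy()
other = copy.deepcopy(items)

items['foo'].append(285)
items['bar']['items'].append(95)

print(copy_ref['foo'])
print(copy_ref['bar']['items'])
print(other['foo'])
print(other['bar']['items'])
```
[7, 1, 7, 3, 285]
[9, 9, 8, 95]
[7, 1, 7, 3]
[9, 9, 8]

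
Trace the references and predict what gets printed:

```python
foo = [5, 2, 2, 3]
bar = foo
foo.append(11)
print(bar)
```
[5, 2, 2, 3, 11]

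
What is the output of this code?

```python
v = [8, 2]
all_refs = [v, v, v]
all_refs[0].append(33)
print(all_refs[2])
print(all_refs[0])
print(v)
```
[8, 2, 33]
[8, 2, 33]
[8, 2, 33]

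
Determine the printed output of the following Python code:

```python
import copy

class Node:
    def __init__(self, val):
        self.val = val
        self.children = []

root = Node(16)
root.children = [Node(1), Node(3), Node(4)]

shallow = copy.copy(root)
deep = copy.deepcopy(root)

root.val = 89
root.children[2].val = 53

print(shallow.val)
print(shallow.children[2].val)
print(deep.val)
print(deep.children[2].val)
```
16
53
16
4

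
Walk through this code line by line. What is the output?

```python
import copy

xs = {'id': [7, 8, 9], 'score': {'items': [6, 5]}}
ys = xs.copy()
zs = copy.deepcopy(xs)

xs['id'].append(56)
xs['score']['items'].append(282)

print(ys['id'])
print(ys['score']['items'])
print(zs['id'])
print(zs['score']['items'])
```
[7, 8, 9, 56]
[6, 5, 282]
[7, 8, 9]
[6, 5]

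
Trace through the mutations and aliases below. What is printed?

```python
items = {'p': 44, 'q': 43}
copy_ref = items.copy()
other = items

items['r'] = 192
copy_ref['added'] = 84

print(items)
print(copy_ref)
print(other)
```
{'p': 44, 'q': 43, 'r': 192}
{'p': 44, 'q': 43, 'added': 84}
{'p': 44, 'q': 43, 'r': 192}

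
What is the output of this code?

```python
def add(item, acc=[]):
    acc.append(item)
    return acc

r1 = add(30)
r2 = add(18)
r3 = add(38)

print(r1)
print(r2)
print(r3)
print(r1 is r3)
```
[30, 18, 38]
[30, 18, 38]
[30, 18, 38]
True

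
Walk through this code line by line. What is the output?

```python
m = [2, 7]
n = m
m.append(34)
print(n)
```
[2, 7, 34]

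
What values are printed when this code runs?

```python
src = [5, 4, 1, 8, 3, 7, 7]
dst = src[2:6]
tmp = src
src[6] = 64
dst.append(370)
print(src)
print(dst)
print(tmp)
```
[5, 4, 1, 8, 3, 7, 64]
[1, 8, 3, 7, 370]
[5, 4, 1, 8, 3, 7, 64]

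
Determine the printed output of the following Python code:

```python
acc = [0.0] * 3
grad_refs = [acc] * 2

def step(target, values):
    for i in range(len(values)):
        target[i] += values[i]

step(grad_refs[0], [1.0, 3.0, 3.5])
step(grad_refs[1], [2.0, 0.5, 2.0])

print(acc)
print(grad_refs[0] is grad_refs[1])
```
[3.0, 3.5, 5.5]
True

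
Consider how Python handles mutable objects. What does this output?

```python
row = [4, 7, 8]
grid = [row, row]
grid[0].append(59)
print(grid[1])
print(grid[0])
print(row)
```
[4, 7, 8, 59]
[4, 7, 8, 59]
[4, 7, 8, 59]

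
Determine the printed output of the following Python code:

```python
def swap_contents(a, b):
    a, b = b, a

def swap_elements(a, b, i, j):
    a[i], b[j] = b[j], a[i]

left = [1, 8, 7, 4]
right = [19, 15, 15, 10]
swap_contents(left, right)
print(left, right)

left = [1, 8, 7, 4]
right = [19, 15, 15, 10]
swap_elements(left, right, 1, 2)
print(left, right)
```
[1, 8, 7, 4] [19, 15, 15, 10]
[1, 15, 7, 4] [19, 15, 8, 10]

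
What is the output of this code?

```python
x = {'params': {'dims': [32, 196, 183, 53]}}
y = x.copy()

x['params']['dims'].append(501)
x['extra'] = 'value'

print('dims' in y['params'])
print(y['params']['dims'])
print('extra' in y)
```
True
[32, 196, 183, 53, 501]
False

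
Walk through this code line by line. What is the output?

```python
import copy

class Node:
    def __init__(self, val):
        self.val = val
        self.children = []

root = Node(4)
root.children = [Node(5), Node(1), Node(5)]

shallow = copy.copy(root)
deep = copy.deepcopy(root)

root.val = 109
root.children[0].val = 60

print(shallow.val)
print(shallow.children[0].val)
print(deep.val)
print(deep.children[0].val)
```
4
60
4
5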